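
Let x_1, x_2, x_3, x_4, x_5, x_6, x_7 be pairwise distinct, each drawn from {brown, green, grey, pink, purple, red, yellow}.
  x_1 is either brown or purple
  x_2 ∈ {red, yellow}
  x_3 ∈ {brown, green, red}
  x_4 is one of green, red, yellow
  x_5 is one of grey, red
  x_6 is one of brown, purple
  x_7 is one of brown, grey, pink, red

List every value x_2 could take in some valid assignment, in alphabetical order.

red, yellow

The 7 variables together cover exactly {brown, green, grey, pink, purple, red, yellow} — 7 values for 7 variables — and pink appears only in x_7's list, so x_7 = pink.
Among the 6 still-open variables, grey fits only x_5 (and all 6 values in {brown, green, grey, purple, red, yellow} must be used), so x_5 = grey.
x_1 and x_6 between them cover only {brown, purple} — a naked pair. Remove those values from x_3.
No further eliminations apply; x_2 can still be any of red, yellow.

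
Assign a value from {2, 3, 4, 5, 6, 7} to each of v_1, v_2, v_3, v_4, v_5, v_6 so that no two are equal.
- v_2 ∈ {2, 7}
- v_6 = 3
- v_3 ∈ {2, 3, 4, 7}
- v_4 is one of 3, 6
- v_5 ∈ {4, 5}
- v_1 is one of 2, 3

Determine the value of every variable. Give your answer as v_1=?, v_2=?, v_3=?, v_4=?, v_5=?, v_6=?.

v_1=2, v_2=7, v_3=4, v_4=6, v_5=5, v_6=3

v_6's domain is down to {3}, so v_6 = 3. So v_1, v_3, v_4 can't be 3.
That leaves v_1 = 2. Strike 2 from v_2, v_3.
v_2 must be 7 (only option left). Remove 7 from v_3.
v_3 has just one choice, so v_3 = 4. Strike 4 from v_5.
v_4 must be 6 (only option left).
v_5's domain is down to {5}, so v_5 = 5.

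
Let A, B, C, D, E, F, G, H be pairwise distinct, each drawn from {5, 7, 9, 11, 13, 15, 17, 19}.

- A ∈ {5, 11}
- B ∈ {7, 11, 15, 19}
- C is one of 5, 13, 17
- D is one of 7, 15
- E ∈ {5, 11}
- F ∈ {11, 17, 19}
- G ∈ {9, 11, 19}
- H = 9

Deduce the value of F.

H has just one choice, so H = 9. Strike 9 from G.
Among the 7 still-open variables, 13 fits only C (and all 7 values in {5, 7, 11, 13, 15, 17, 19} must be used), so C = 13.
Among the 6 still-open variables, 17 fits only F (and all 6 values in {5, 7, 11, 15, 17, 19} must be used), so F = 17.

17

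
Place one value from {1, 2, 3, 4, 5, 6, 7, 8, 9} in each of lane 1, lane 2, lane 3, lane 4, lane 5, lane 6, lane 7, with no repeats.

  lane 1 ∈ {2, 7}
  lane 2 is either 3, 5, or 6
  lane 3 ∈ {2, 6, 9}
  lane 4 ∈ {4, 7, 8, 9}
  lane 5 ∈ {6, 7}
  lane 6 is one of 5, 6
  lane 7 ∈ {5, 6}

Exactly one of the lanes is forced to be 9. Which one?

lane 6 and lane 7 share exactly the 2 values {5, 6}; by pigeonhole those values go to them, so strike 5, 6 from lane 2, lane 3, lane 5.
lane 2's domain is down to {3}, so lane 2 = 3.
lane 5's domain is down to {7}, so lane 5 = 7. Eliminate 7 elsewhere: lane 1, lane 4.
lane 1 must be 2 (only option left). Strike 2 from lane 3.
So 9 goes to lane 3.

lane 3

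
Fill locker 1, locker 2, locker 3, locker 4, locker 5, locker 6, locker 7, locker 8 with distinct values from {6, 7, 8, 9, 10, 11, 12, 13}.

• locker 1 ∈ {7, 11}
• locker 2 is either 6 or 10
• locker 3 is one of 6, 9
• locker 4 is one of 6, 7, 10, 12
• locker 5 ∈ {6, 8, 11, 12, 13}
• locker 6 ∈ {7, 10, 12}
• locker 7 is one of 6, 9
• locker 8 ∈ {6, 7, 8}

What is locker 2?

10

Among the 8 variables, 13 fits only locker 5 (and all 8 values in {6, 7, 8, 9, 10, 11, 12, 13} must be used), so locker 5 = 13.
Among the 7 still-open variables, 8 fits only locker 8 (and all 7 values in {6, 7, 8, 9, 10, 11, 12} must be used), so locker 8 = 8.
Among the 6 still-open variables, 11 fits only locker 1 (and all 6 values in {6, 7, 9, 10, 11, 12} must be used), so locker 1 = 11.
locker 3 and locker 7 between them cover only {6, 9} — a naked pair. Remove those values from locker 2, locker 4.
So locker 2 = 10.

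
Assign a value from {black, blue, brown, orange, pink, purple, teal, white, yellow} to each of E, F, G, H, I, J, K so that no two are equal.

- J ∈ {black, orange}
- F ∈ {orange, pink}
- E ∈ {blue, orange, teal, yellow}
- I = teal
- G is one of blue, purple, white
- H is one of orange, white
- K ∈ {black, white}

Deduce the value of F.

I must be teal (only option left). Eliminate teal elsewhere: E.
H, J, K between them cover only {black, orange, white} — a naked triple. Remove those values from E, F, G.
So F = pink.

pink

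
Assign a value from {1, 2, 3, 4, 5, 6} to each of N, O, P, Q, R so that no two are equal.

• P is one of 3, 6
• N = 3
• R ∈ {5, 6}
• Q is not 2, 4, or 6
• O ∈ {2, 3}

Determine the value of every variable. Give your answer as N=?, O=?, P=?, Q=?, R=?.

N=3, O=2, P=6, Q=1, R=5

N's domain is down to {3}, so N = 3. Strike 3 from O, P, Q.
O's domain is down to {2}, so O = 2.
P's domain is down to {6}, so P = 6. Remove 6 from R.
R must be 5 (only option left). Remove 5 from Q.
Q must be 1 (only option left).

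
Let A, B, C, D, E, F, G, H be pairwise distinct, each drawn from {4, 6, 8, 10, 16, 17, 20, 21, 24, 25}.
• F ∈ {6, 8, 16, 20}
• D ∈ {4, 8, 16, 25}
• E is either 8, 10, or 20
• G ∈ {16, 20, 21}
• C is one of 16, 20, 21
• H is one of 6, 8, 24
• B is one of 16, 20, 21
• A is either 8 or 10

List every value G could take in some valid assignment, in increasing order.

B, C, G between them cover only {16, 20, 21} — a naked triple. Remove those values from D, E, F.
A and E share exactly the 2 values {8, 10}; by pigeonhole those values go to them, so strike 8, 10 from D, F, H.
That leaves F = 6. Remove 6 from H.
H's domain is down to {24}, so H = 24.
No further eliminations apply; G can still be any of 16, 20, 21.

16, 20, 21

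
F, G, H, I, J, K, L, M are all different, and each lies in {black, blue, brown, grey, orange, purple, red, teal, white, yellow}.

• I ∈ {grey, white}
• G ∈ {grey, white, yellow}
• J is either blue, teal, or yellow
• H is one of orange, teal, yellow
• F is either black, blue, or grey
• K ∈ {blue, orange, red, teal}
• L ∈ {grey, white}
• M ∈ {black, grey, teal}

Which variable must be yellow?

G

The 8 variables draw from only 8 values {black, blue, grey, orange, red, teal, white, yellow}, so each is used; only K can be red, hence K = red.
The 7 still-open variables draw from only 7 values {black, blue, grey, orange, teal, white, yellow}, so each is used; only H can be orange, hence H = orange.
The 2 variables I and L are confined to {grey, white}, which locks those values in; drop them from F, G, M.
So yellow goes to G.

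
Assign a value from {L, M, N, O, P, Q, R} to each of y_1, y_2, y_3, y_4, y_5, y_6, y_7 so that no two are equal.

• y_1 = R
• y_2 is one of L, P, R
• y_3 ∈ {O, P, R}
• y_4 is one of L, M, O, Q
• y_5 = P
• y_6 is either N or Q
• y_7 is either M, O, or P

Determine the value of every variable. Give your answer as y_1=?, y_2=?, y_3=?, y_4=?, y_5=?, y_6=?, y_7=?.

y_1 must be R (only option left). So y_2, y_3 can't be R.
y_5's domain is down to {P}, so y_5 = P. Eliminate P elsewhere: y_2, y_3, y_7.
That leaves y_2 = L. So y_4 can't be L.
y_3's domain is down to {O}, so y_3 = O. Remove O from y_4, y_7.
y_7's domain is down to {M}, so y_7 = M. Remove M from y_4.
y_4's domain is down to {Q}, so y_4 = Q. Eliminate Q elsewhere: y_6.
y_6 must be N (only option left).

y_1=R, y_2=L, y_3=O, y_4=Q, y_5=P, y_6=N, y_7=M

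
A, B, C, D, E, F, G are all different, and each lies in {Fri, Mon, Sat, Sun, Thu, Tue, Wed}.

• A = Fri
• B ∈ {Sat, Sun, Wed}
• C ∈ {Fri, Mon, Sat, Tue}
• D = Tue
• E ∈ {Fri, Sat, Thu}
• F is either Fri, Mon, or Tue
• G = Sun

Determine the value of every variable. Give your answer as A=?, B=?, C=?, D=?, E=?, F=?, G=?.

A=Fri, B=Wed, C=Sat, D=Tue, E=Thu, F=Mon, G=Sun

A must be Fri (only option left). Remove Fri from C, E, F.
D must be Tue (only option left). Strike Tue from C, F.
F must be Mon (only option left). So C can't be Mon.
G's domain is down to {Sun}, so G = Sun. Eliminate Sun elsewhere: B.
C's domain is down to {Sat}, so C = Sat. Eliminate Sat elsewhere: B, E.
That leaves E = Thu.
B has just one choice, so B = Wed.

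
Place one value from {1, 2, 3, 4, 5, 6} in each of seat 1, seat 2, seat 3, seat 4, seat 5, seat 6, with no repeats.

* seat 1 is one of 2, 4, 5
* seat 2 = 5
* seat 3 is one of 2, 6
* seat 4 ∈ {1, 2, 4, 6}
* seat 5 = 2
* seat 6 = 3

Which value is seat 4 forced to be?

seat 2 must be 5 (only option left). So seat 1 can't be 5.
seat 5 must be 2 (only option left). Strike 2 from seat 1, seat 3, seat 4.
That leaves seat 6 = 3.
seat 1 must be 4 (only option left). Strike 4 from seat 4.
seat 3's domain is down to {6}, so seat 3 = 6. Remove 6 from seat 4.
So seat 4 = 1.

1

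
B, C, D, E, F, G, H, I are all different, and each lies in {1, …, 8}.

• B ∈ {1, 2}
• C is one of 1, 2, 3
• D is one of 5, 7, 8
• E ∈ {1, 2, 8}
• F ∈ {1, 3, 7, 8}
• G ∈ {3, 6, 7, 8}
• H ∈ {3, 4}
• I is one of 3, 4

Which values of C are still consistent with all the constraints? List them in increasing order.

The 8 variables draw from only 8 values {1, 2, 3, 4, 5, 6, 7, 8}, so each is used; only D can be 5, hence D = 5.
The 7 still-open variables together cover exactly {1, 2, 3, 4, 6, 7, 8} — 7 values for 7 variables — and 6 appears only in G's list, so G = 6.
Among the 6 still-open variables, 7 fits only F (and all 6 values in {1, 2, 3, 4, 7, 8} must be used), so F = 7.
Among the 5 still-open variables, 8 fits only E (and all 5 values in {1, 2, 3, 4, 8} must be used), so E = 8.
H and I share exactly the 2 values {3, 4}; by pigeonhole those values go to them, so strike 3, 4 from C.
No further eliminations apply; C can still be any of 1, 2.

1, 2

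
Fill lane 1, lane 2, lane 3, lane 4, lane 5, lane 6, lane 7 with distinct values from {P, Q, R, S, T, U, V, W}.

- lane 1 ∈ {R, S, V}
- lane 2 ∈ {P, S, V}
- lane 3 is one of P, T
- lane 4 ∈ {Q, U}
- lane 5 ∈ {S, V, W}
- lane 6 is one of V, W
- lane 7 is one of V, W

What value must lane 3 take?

lane 6 and lane 7 share exactly the 2 values {V, W}; by pigeonhole those values go to them, so strike V, W from lane 1, lane 2, lane 5.
lane 5 must be S (only option left). Remove S from lane 1, lane 2.
lane 1 must be R (only option left).
lane 2's domain is down to {P}, so lane 2 = P. So lane 3 can't be P.
So lane 3 = T.

T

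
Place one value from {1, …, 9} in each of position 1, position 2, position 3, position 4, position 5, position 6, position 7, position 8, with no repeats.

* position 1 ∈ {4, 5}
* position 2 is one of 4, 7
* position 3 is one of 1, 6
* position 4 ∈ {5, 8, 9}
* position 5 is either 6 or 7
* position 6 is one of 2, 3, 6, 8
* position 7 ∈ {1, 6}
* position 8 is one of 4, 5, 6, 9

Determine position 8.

9

position 3 and position 7 share exactly the 2 values {1, 6}; by pigeonhole those values go to them, so strike 1, 6 from position 5, position 6, position 8.
position 5's domain is down to {7}, so position 5 = 7. Eliminate 7 elsewhere: position 2.
That leaves position 2 = 4. Strike 4 from position 1, position 8.
position 1's domain is down to {5}, so position 1 = 5. Eliminate 5 elsewhere: position 4, position 8.
So position 8 = 9.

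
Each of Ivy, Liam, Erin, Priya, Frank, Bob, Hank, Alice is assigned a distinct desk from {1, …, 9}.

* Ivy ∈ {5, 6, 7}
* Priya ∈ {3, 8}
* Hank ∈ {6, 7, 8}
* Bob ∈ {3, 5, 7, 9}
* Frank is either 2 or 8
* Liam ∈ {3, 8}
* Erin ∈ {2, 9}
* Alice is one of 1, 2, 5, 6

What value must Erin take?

The 8 variables together cover exactly {1, 2, 3, 5, 6, 7, 8, 9} — 8 values for 8 variables — and 1 appears only in Alice's list, so Alice = 1.
Liam and Priya share exactly the 2 values {3, 8}; by pigeonhole those values go to them, so strike 3, 8 from Frank, Bob, Hank.
Frank's domain is down to {2}, so Frank = 2. Eliminate 2 elsewhere: Erin.
So Erin = 9.

9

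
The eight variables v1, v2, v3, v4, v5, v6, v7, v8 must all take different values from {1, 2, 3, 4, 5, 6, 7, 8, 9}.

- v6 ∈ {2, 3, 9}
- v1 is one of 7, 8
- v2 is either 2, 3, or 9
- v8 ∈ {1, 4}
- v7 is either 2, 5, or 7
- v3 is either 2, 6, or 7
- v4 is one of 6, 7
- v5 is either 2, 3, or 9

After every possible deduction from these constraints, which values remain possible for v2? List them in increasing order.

v2, v5, v6 between them cover only {2, 3, 9} — a naked triple. Remove those values from v3, v7.
The 2 variables v3 and v4 are confined to {6, 7}, which locks those values in; drop them from v1, v7.
v1 has just one choice, so v1 = 8.
v7 must be 5 (only option left).
No further eliminations apply; v2 can still be any of 2, 3, 9.

2, 3, 9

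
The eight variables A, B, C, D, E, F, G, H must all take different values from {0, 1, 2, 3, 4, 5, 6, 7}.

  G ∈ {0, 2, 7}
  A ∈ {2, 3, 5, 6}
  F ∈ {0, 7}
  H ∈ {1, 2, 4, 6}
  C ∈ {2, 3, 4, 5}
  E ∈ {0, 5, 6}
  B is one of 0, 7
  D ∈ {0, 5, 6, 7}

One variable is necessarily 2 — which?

The 8 variables draw from only 8 values {0, 1, 2, 3, 4, 5, 6, 7}, so each is used; only H can be 1, hence H = 1.
The 7 still-open variables together cover exactly {0, 2, 3, 4, 5, 6, 7} — 7 values for 7 variables — and 4 appears only in C's list, so C = 4.
The 6 still-open variables draw from only 6 values {0, 2, 3, 5, 6, 7}, so each is used; only A can be 3, hence A = 3.
The 5 still-open variables together cover exactly {0, 2, 5, 6, 7} — 5 values for 5 variables — and 2 appears only in G's list, so G = 2.

G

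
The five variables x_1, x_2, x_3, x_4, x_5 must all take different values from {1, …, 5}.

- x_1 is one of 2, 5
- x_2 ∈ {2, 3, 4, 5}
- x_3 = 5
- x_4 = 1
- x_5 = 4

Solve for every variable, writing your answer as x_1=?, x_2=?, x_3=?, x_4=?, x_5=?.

x_3's domain is down to {5}, so x_3 = 5. Strike 5 from x_1, x_2.
x_4 has just one choice, so x_4 = 1.
x_5 must be 4 (only option left). Eliminate 4 elsewhere: x_2.
That leaves x_1 = 2. Strike 2 from x_2.
x_2 must be 3 (only option left).

x_1=2, x_2=3, x_3=5, x_4=1, x_5=4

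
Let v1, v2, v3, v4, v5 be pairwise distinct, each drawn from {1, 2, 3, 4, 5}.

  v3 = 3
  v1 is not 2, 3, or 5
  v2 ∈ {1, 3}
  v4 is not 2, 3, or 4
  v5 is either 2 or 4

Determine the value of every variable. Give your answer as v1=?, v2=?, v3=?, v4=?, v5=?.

v3's domain is down to {3}, so v3 = 3. Strike 3 from v2.
v2's domain is down to {1}, so v2 = 1. Remove 1 from v1, v4.
That leaves v4 = 5.
v1 has just one choice, so v1 = 4. So v5 can't be 4.
v5's domain is down to {2}, so v5 = 2.

v1=4, v2=1, v3=3, v4=5, v5=2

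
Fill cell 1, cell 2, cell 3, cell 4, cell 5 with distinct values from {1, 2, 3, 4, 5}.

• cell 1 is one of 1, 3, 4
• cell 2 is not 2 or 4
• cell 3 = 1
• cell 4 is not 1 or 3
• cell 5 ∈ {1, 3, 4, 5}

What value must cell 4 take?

2

cell 3 must be 1 (only option left). Eliminate 1 elsewhere: cell 1, cell 2, cell 5.
The 4 still-open variables draw from only 4 values {2, 3, 4, 5}, so each is used; only cell 4 can be 2, hence cell 4 = 2.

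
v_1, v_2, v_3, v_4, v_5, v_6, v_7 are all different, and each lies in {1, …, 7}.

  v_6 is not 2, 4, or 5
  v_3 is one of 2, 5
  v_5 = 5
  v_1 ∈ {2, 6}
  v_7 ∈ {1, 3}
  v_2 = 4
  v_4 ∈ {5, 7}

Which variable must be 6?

v_1

v_2 has just one choice, so v_2 = 4.
That leaves v_5 = 5. Eliminate 5 elsewhere: v_3, v_4.
That leaves v_3 = 2. So v_1 can't be 2.
So 6 goes to v_1.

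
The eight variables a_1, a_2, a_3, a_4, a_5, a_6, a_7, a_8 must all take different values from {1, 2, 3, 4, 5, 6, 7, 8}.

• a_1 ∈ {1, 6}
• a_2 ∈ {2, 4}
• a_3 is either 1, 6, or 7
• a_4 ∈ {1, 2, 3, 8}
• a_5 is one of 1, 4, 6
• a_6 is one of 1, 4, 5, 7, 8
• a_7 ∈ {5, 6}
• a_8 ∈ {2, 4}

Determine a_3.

The 8 variables draw from only 8 values {1, 2, 3, 4, 5, 6, 7, 8}, so each is used; only a_4 can be 3, hence a_4 = 3.
Among the 7 still-open variables, 8 fits only a_6 (and all 7 values in {1, 2, 4, 5, 6, 7, 8} must be used), so a_6 = 8.
Among the 6 still-open variables, 5 fits only a_7 (and all 6 values in {1, 2, 4, 5, 6, 7} must be used), so a_7 = 5.
The 5 still-open variables together cover exactly {1, 2, 4, 6, 7} — 5 values for 5 variables — and 7 appears only in a_3's list, so a_3 = 7.

7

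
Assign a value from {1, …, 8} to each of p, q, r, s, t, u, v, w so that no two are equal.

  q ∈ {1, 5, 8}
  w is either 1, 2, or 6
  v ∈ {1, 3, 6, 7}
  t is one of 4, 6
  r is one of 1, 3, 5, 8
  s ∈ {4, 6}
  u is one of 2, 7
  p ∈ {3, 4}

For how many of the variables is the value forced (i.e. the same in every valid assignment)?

1

s and t between them cover only {4, 6} — a naked pair. Remove those values from p, v, w.
That leaves p = 3. Eliminate 3 elsewhere: r, v.
u, v, w share exactly the 3 values {1, 2, 7}; by pigeonhole those values go to them, so strike 1, 2, 7 from q, r.
Determined: p=3. The other variables each still have more than one consistent value. That makes 1.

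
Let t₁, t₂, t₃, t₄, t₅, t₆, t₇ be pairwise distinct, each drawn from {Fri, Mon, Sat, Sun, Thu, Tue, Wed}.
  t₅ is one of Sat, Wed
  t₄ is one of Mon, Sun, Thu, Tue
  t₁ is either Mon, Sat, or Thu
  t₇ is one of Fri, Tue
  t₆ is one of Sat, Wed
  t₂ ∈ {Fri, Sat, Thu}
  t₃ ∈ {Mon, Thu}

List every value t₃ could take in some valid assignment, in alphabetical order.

The 7 variables together cover exactly {Fri, Mon, Sat, Sun, Thu, Tue, Wed} — 7 values for 7 variables — and Sun appears only in t₄'s list, so t₄ = Sun.
The 6 still-open variables together cover exactly {Fri, Mon, Sat, Thu, Tue, Wed} — 6 values for 6 variables — and Tue appears only in t₇'s list, so t₇ = Tue.
The 5 still-open variables together cover exactly {Fri, Mon, Sat, Thu, Wed} — 5 values for 5 variables — and Fri appears only in t₂'s list, so t₂ = Fri.
t₅ and t₆ between them cover only {Sat, Wed} — a naked pair. Remove those values from t₁.
No further eliminations apply; t₃ can still be any of Mon, Thu.

Mon, Thu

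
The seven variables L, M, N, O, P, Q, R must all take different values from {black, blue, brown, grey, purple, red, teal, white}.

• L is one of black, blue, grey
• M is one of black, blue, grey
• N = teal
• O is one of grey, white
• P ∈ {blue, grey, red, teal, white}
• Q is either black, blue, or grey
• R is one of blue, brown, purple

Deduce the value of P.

N's domain is down to {teal}, so N = teal. Strike teal from P.
L, M, Q share exactly the 3 values {black, blue, grey}; by pigeonhole those values go to them, so strike black, blue, grey from O, P, R.
O's domain is down to {white}, so O = white. Remove white from P.
So P = red.

red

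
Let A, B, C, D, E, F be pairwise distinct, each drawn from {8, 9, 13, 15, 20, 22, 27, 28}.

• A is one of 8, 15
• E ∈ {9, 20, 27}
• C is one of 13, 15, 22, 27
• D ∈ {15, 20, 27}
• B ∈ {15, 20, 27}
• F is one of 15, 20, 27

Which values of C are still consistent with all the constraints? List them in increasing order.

13, 22

B, D, F between them cover only {15, 20, 27} — a naked triple. Remove those values from A, C, E.
A must be 8 (only option left).
E must be 9 (only option left).
No further eliminations apply; C can still be any of 13, 22.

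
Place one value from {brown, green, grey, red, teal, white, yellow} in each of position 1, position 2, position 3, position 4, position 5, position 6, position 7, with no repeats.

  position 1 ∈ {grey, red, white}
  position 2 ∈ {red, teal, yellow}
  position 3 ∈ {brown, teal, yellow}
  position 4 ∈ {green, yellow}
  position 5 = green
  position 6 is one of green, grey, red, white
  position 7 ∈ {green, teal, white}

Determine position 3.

brown

position 5 must be green (only option left). So position 4, position 6, position 7 can't be green.
position 4 must be yellow (only option left). So position 2, position 3 can't be yellow.
The 5 still-open variables draw from only 5 values {brown, grey, red, teal, white}, so each is used; only position 3 can be brown, hence position 3 = brown.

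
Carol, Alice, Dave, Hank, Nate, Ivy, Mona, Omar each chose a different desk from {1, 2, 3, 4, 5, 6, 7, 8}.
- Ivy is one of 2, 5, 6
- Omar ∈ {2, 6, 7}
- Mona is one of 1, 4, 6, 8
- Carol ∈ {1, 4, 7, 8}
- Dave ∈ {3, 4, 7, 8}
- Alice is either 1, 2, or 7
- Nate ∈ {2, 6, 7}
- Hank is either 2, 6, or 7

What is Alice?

The 8 variables together cover exactly {1, 2, 3, 4, 5, 6, 7, 8} — 8 values for 8 variables — and 3 appears only in Dave's list, so Dave = 3.
Among the 7 still-open variables, 5 fits only Ivy (and all 7 values in {1, 2, 4, 5, 6, 7, 8} must be used), so Ivy = 5.
Hank, Nate, Omar between them cover only {2, 6, 7} — a naked triple. Remove those values from Carol, Alice, Mona.
So Alice = 1.

1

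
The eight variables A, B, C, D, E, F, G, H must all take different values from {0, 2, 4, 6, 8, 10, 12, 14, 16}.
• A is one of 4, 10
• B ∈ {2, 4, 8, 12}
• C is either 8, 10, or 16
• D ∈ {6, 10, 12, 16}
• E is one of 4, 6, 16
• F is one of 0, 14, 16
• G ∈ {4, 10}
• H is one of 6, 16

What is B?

2

A and G share exactly the 2 values {4, 10}; by pigeonhole those values go to them, so strike 4, 10 from B, C, D, E.
E and H share exactly the 2 values {6, 16}; by pigeonhole those values go to them, so strike 6, 16 from C, D, F.
C must be 8 (only option left). Eliminate 8 elsewhere: B.
D has just one choice, so D = 12. So B can't be 12.
So B = 2.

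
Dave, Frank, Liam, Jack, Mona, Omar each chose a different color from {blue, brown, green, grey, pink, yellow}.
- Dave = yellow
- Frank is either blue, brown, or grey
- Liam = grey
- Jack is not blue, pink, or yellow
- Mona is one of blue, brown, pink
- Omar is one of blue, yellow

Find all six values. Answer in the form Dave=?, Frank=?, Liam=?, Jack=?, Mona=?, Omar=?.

Dave=yellow, Frank=brown, Liam=grey, Jack=green, Mona=pink, Omar=blue

Dave's domain is down to {yellow}, so Dave = yellow. So Omar can't be yellow.
Liam's domain is down to {grey}, so Liam = grey. Eliminate grey elsewhere: Frank, Jack.
Omar must be blue (only option left). Strike blue from Frank, Mona.
Frank has just one choice, so Frank = brown. Strike brown from Jack, Mona.
Jack's domain is down to {green}, so Jack = green.
Mona has just one choice, so Mona = pink.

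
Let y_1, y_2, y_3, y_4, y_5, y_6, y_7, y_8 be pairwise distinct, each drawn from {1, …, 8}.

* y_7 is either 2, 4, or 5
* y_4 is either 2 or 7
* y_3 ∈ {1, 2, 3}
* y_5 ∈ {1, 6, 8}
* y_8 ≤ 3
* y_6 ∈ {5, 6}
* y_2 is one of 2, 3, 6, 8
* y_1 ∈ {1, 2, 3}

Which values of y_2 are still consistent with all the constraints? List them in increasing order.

6, 8

The 8 variables draw from only 8 values {1, 2, 3, 4, 5, 6, 7, 8}, so each is used; only y_7 can be 4, hence y_7 = 4.
The 7 still-open variables together cover exactly {1, 2, 3, 5, 6, 7, 8} — 7 values for 7 variables — and 5 appears only in y_6's list, so y_6 = 5.
Among the 6 still-open variables, 7 fits only y_4 (and all 6 values in {1, 2, 3, 6, 7, 8} must be used), so y_4 = 7.
y_1, y_3, y_8 share exactly the 3 values {1, 2, 3}; by pigeonhole those values go to them, so strike 1, 2, 3 from y_2, y_5.
No further eliminations apply; y_2 can still be any of 6, 8.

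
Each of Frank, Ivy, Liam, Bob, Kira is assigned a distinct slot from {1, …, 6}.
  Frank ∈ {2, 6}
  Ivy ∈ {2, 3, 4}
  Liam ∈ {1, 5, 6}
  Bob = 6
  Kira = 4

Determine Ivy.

Bob has just one choice, so Bob = 6. Eliminate 6 elsewhere: Frank, Liam.
Kira has just one choice, so Kira = 4. So Ivy can't be 4.
Frank has just one choice, so Frank = 2. Remove 2 from Ivy.
So Ivy = 3.

3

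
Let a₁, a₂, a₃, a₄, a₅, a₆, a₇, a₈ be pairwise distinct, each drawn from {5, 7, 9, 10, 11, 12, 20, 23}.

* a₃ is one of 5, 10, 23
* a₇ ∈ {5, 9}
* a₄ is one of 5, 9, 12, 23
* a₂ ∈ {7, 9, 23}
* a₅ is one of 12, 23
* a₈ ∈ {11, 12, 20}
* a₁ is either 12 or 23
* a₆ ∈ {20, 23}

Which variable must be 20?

a₆

The 8 variables together cover exactly {5, 7, 9, 10, 11, 12, 20, 23} — 8 values for 8 variables — and 7 appears only in a₂'s list, so a₂ = 7.
The 7 still-open variables together cover exactly {5, 9, 10, 11, 12, 20, 23} — 7 values for 7 variables — and 10 appears only in a₃'s list, so a₃ = 10.
Among the 6 still-open variables, 11 fits only a₈ (and all 6 values in {5, 9, 11, 12, 20, 23} must be used), so a₈ = 11.
Among the 5 still-open variables, 20 fits only a₆ (and all 5 values in {5, 9, 12, 20, 23} must be used), so a₆ = 20.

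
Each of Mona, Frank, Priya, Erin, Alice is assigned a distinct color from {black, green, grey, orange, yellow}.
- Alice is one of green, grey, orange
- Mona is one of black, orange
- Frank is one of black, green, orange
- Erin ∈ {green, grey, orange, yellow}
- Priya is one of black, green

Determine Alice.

The 5 variables draw from only 5 values {black, green, grey, orange, yellow}, so each is used; only Erin can be yellow, hence Erin = yellow.
The 4 still-open variables together cover exactly {black, green, grey, orange} — 4 values for 4 variables — and grey appears only in Alice's list, so Alice = grey.

grey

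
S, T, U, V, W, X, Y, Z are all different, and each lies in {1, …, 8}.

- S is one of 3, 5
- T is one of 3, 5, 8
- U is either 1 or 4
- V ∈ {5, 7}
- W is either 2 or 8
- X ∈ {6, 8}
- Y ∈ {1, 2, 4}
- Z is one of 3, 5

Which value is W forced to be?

2

The 8 variables draw from only 8 values {1, 2, 3, 4, 5, 6, 7, 8}, so each is used; only X can be 6, hence X = 6.
The 7 still-open variables draw from only 7 values {1, 2, 3, 4, 5, 7, 8}, so each is used; only V can be 7, hence V = 7.
The 2 variables S and Z are confined to {3, 5}, which locks those values in; drop them from T.
T has just one choice, so T = 8. Strike 8 from W.
So W = 2.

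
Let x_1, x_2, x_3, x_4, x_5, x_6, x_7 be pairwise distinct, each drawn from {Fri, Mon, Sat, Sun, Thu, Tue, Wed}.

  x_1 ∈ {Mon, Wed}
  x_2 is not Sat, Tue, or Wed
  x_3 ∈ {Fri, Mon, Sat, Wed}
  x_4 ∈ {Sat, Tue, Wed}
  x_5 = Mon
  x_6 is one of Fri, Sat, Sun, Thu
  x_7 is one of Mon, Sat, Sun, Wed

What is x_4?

x_5 must be Mon (only option left). Eliminate Mon elsewhere: x_1, x_2, x_3, x_7.
That leaves x_1 = Wed. Remove Wed from x_3, x_4, x_7.
Among the 5 still-open variables, Tue fits only x_4 (and all 5 values in {Fri, Sat, Sun, Thu, Tue} must be used), so x_4 = Tue.

Tue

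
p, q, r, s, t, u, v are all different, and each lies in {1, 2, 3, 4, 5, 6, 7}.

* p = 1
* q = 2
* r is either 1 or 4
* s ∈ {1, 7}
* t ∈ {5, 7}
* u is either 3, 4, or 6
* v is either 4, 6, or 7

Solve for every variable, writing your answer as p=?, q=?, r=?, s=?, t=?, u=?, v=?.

p=1, q=2, r=4, s=7, t=5, u=3, v=6

p's domain is down to {1}, so p = 1. Remove 1 from r, s.
That leaves q = 2.
r must be 4 (only option left). So u, v can't be 4.
s has just one choice, so s = 7. So t, v can't be 7.
t has just one choice, so t = 5.
That leaves v = 6. Strike 6 from u.
That leaves u = 3.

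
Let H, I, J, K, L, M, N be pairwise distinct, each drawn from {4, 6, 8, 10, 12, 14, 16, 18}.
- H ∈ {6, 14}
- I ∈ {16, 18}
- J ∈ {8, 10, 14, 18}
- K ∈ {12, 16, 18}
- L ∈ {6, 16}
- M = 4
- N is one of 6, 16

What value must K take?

12

M has just one choice, so M = 4.
The 2 variables L and N are confined to {6, 16}, which locks those values in; drop them from H, I, K.
H must be 14 (only option left). Strike 14 from J.
That leaves I = 18. Strike 18 from J, K.
So K = 12.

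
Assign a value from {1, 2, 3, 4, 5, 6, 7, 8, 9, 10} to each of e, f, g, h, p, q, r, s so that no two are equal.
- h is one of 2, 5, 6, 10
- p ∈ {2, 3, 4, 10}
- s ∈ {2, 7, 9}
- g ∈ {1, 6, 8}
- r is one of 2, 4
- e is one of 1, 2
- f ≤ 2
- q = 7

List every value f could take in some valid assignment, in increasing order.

1, 2

q's domain is down to {7}, so q = 7. So s can't be 7.
e and f share exactly the 2 values {1, 2}; by pigeonhole those values go to them, so strike 1, 2 from g, h, p, r, s.
r has just one choice, so r = 4. Eliminate 4 elsewhere: p.
s has just one choice, so s = 9.
No further eliminations apply; f can still be any of 1, 2.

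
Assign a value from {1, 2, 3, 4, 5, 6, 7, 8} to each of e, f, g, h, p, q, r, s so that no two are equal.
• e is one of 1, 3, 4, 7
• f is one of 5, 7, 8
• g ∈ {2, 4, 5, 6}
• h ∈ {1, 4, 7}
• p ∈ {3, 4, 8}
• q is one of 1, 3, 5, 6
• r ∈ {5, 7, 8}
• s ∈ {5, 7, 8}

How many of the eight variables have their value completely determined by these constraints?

The 8 variables together cover exactly {1, 2, 3, 4, 5, 6, 7, 8} — 8 values for 8 variables — and 2 appears only in g's list, so g = 2.
The 7 still-open variables together cover exactly {1, 3, 4, 5, 6, 7, 8} — 7 values for 7 variables — and 6 appears only in q's list, so q = 6.
The 3 variables f, r, s are confined to {5, 7, 8}, which locks those values in; drop them from e, h, p.
Determined: g=2, q=6. The other variables each still have more than one consistent value. That makes 2.

2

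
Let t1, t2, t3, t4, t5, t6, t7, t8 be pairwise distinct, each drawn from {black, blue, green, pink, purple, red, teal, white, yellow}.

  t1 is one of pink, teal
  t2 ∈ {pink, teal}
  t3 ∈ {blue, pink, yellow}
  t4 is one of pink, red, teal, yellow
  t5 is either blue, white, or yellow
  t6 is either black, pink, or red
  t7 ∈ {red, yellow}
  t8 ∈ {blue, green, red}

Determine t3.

blue

The 8 variables draw from only 8 values {black, blue, green, pink, red, teal, white, yellow}, so each is used; only t6 can be black, hence t6 = black.
The 7 still-open variables together cover exactly {blue, green, pink, red, teal, white, yellow} — 7 values for 7 variables — and green appears only in t8's list, so t8 = green.
Among the 6 still-open variables, white fits only t5 (and all 6 values in {blue, pink, red, teal, white, yellow} must be used), so t5 = white.
The 5 still-open variables draw from only 5 values {blue, pink, red, teal, yellow}, so each is used; only t3 can be blue, hence t3 = blue.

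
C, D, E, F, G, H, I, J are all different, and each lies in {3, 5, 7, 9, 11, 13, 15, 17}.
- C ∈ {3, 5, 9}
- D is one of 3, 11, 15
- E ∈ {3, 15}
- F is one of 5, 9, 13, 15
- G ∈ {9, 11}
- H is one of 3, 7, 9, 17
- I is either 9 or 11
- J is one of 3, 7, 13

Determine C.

5

The 8 variables draw from only 8 values {3, 5, 7, 9, 11, 13, 15, 17}, so each is used; only H can be 17, hence H = 17.
The 7 still-open variables together cover exactly {3, 5, 7, 9, 11, 13, 15} — 7 values for 7 variables — and 7 appears only in J's list, so J = 7.
The 6 still-open variables draw from only 6 values {3, 5, 9, 11, 13, 15}, so each is used; only F can be 13, hence F = 13.
The 5 still-open variables draw from only 5 values {3, 5, 9, 11, 15}, so each is used; only C can be 5, hence C = 5.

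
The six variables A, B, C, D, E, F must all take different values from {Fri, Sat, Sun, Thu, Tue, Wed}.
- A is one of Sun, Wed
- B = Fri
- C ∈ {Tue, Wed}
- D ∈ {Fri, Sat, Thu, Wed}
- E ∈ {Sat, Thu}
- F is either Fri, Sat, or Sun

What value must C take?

Tue

B must be Fri (only option left). Eliminate Fri elsewhere: D, F.
The 5 still-open variables together cover exactly {Sat, Sun, Thu, Tue, Wed} — 5 values for 5 variables — and Tue appears only in C's list, so C = Tue.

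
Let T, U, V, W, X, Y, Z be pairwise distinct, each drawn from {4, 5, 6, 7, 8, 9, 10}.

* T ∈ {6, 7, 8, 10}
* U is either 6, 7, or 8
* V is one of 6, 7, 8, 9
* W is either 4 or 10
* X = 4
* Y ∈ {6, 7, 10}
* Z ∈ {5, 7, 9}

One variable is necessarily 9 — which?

X's domain is down to {4}, so X = 4. So W can't be 4.
That leaves W = 10. Strike 10 from T, Y.
Among the 5 still-open variables, 5 fits only Z (and all 5 values in {5, 6, 7, 8, 9} must be used), so Z = 5.
Among the 4 still-open variables, 9 fits only V (and all 4 values in {6, 7, 8, 9} must be used), so V = 9.

V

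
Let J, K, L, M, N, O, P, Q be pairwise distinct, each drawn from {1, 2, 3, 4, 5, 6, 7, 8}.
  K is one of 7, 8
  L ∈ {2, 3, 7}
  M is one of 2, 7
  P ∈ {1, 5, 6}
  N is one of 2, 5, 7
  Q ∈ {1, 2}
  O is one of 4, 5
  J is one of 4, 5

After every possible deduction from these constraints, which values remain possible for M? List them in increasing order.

2, 7

Among the 8 variables, 3 fits only L (and all 8 values in {1, 2, 3, 4, 5, 6, 7, 8} must be used), so L = 3.
The 7 still-open variables draw from only 7 values {1, 2, 4, 5, 6, 7, 8}, so each is used; only P can be 6, hence P = 6.
The 6 still-open variables draw from only 6 values {1, 2, 4, 5, 7, 8}, so each is used; only Q can be 1, hence Q = 1.
The 5 still-open variables draw from only 5 values {2, 4, 5, 7, 8}, so each is used; only K can be 8, hence K = 8.
The 2 variables J and O are confined to {4, 5}, which locks those values in; drop them from N.
No further eliminations apply; M can still be any of 2, 7.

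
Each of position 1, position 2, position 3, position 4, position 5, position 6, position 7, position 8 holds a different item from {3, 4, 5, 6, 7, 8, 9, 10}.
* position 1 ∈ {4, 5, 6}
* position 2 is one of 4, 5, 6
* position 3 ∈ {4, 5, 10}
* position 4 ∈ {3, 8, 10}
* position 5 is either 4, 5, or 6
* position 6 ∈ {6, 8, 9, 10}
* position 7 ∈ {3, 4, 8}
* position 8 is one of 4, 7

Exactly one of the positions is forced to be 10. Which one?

position 3

Among the 8 variables, 7 fits only position 8 (and all 8 values in {3, 4, 5, 6, 7, 8, 9, 10} must be used), so position 8 = 7.
Among the 7 still-open variables, 9 fits only position 6 (and all 7 values in {3, 4, 5, 6, 8, 9, 10} must be used), so position 6 = 9.
The 3 variables position 1, position 2, position 5 are confined to {4, 5, 6}, which locks those values in; drop them from position 3, position 7.
So 10 goes to position 3.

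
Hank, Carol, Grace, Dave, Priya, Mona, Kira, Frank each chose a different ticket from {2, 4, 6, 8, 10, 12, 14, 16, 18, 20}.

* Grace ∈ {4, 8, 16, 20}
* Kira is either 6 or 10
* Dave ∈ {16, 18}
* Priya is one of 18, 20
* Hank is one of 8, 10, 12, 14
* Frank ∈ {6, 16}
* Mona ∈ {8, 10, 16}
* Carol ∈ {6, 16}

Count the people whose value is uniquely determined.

5

The 2 variables Carol and Frank are confined to {6, 16}, which locks those values in; drop them from Grace, Dave, Mona, Kira.
That leaves Dave = 18. Remove 18 from Priya.
Priya's domain is down to {20}, so Priya = 20. Remove 20 from Grace.
That leaves Kira = 10. Eliminate 10 elsewhere: Hank, Mona.
Mona's domain is down to {8}, so Mona = 8. Strike 8 from Hank, Grace.
Grace has just one choice, so Grace = 4.
Determined: Grace=4, Dave=18, Priya=20, Mona=8, Kira=10. The other people each still have more than one consistent value. That makes 5.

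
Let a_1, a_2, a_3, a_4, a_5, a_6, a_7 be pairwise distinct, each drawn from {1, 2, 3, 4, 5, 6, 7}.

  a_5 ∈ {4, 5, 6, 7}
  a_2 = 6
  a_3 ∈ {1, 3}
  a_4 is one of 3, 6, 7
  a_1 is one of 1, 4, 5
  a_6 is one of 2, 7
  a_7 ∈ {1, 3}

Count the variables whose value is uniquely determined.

3

a_2's domain is down to {6}, so a_2 = 6. So a_4, a_5 can't be 6.
The 6 still-open variables draw from only 6 values {1, 2, 3, 4, 5, 7}, so each is used; only a_6 can be 2, hence a_6 = 2.
a_3 and a_7 between them cover only {1, 3} — a naked pair. Remove those values from a_1, a_4.
a_4 has just one choice, so a_4 = 7. Remove 7 from a_5.
Determined: a_2=6, a_4=7, a_6=2. The other variables each still have more than one consistent value. That makes 3.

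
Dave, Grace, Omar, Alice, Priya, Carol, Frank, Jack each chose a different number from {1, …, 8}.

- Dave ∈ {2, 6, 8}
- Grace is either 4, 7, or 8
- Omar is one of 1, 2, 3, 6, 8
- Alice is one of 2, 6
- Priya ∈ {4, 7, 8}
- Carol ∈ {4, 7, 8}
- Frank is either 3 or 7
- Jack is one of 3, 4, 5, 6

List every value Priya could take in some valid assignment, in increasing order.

The 8 variables together cover exactly {1, 2, 3, 4, 5, 6, 7, 8} — 8 values for 8 variables — and 1 appears only in Omar's list, so Omar = 1.
The 7 still-open variables together cover exactly {2, 3, 4, 5, 6, 7, 8} — 7 values for 7 variables — and 5 appears only in Jack's list, so Jack = 5.
Among the 6 still-open variables, 3 fits only Frank (and all 6 values in {2, 3, 4, 6, 7, 8} must be used), so Frank = 3.
The 3 variables Grace, Priya, Carol are confined to {4, 7, 8}, which locks those values in; drop them from Dave.
No further eliminations apply; Priya can still be any of 4, 7, 8.

4, 7, 8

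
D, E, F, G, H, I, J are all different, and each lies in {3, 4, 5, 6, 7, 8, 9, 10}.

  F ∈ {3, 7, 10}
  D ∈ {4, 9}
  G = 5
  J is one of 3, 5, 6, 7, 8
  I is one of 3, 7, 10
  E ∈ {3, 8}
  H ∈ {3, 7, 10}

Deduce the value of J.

G must be 5 (only option left). So J can't be 5.
F, H, I between them cover only {3, 7, 10} — a naked triple. Remove those values from E, J.
E's domain is down to {8}, so E = 8. Strike 8 from J.
So J = 6.

6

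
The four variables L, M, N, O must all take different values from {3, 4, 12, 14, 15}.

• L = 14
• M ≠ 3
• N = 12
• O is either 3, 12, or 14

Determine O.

3

L must be 14 (only option left). So M, O can't be 14.
That leaves N = 12. Remove 12 from M, O.
So O = 3.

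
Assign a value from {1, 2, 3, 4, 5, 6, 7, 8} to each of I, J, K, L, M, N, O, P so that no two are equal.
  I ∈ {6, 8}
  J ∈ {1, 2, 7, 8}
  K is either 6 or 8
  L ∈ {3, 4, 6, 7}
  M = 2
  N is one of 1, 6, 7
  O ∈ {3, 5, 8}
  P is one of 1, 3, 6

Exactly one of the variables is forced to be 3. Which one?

P

M's domain is down to {2}, so M = 2. Eliminate 2 elsewhere: J.
Among the 7 still-open variables, 4 fits only L (and all 7 values in {1, 3, 4, 5, 6, 7, 8} must be used), so L = 4.
The 6 still-open variables draw from only 6 values {1, 3, 5, 6, 7, 8}, so each is used; only O can be 5, hence O = 5.
The 5 still-open variables together cover exactly {1, 3, 6, 7, 8} — 5 values for 5 variables — and 3 appears only in P's list, so P = 3.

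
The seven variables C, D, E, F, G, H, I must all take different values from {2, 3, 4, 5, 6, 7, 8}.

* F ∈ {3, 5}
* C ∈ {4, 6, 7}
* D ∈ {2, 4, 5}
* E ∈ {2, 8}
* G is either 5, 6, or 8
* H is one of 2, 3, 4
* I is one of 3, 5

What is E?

The 7 variables together cover exactly {2, 3, 4, 5, 6, 7, 8} — 7 values for 7 variables — and 7 appears only in C's list, so C = 7.
The 6 still-open variables together cover exactly {2, 3, 4, 5, 6, 8} — 6 values for 6 variables — and 6 appears only in G's list, so G = 6.
The 5 still-open variables together cover exactly {2, 3, 4, 5, 8} — 5 values for 5 variables — and 8 appears only in E's list, so E = 8.

8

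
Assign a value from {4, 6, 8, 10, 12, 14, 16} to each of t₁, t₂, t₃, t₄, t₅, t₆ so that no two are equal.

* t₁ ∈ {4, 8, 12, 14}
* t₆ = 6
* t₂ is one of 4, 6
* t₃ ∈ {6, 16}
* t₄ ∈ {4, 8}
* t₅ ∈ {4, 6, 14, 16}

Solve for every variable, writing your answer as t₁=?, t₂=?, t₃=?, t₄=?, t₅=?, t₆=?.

t₆ has just one choice, so t₆ = 6. Strike 6 from t₂, t₃, t₅.
t₂'s domain is down to {4}, so t₂ = 4. Eliminate 4 elsewhere: t₁, t₄, t₅.
t₃'s domain is down to {16}, so t₃ = 16. Eliminate 16 elsewhere: t₅.
t₄ must be 8 (only option left). So t₁ can't be 8.
t₅ must be 14 (only option left). Strike 14 from t₁.
t₁ must be 12 (only option left).

t₁=12, t₂=4, t₃=16, t₄=8, t₅=14, t₆=6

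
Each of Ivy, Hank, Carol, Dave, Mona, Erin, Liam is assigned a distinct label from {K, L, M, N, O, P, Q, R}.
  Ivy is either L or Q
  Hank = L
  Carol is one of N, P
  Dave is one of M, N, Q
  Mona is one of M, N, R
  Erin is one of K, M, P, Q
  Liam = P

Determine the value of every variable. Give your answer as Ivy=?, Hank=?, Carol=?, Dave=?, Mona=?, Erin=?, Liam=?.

Ivy=Q, Hank=L, Carol=N, Dave=M, Mona=R, Erin=K, Liam=P

Hank has just one choice, so Hank = L. Remove L from Ivy.
Liam has just one choice, so Liam = P. Strike P from Carol, Erin.
That leaves Ivy = Q. Remove Q from Dave, Erin.
That leaves Carol = N. Remove N from Dave, Mona.
Dave's domain is down to {M}, so Dave = M. Strike M from Mona, Erin.
Mona has just one choice, so Mona = R.
That leaves Erin = K.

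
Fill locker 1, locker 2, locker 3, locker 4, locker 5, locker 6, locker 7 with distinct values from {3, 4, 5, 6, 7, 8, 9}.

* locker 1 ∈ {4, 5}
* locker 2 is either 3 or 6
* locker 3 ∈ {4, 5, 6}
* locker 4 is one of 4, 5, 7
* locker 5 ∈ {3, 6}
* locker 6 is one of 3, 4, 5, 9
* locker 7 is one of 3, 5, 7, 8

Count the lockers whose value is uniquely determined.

The 7 variables draw from only 7 values {3, 4, 5, 6, 7, 8, 9}, so each is used; only locker 7 can be 8, hence locker 7 = 8.
The 6 still-open variables together cover exactly {3, 4, 5, 6, 7, 9} — 6 values for 6 variables — and 7 appears only in locker 4's list, so locker 4 = 7.
The 5 still-open variables together cover exactly {3, 4, 5, 6, 9} — 5 values for 5 variables — and 9 appears only in locker 6's list, so locker 6 = 9.
The 2 variables locker 2 and locker 5 are confined to {3, 6}, which locks those values in; drop them from locker 3.
Determined: locker 4=7, locker 6=9, locker 7=8. The other lockers each still have more than one consistent value. That makes 3.

3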